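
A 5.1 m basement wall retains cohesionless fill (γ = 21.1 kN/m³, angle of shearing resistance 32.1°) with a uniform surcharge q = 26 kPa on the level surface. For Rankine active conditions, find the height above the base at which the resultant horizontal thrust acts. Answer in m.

1.98 m

K_a = 0.3060.
Triangular part P₁ = ½K_aγH² = 83.97 at H/3 = 1.700 m; rectangular part P₂ = K_a q H = 40.58 at H/2 = 2.550 m.
ȳ = (P₁·1.700 + P₂·2.550)/(P₁+P₂) = 1.977 m.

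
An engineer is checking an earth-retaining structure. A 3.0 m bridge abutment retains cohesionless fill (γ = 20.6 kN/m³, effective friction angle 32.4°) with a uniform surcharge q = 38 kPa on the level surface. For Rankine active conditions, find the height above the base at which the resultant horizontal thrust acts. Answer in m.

1.28 m

K_a = 0.3022.
Triangular part P₁ = ½K_aγH² = 28.02 at H/3 = 1.000 m; rectangular part P₂ = K_a q H = 34.45 at H/2 = 1.500 m.
ȳ = (P₁·1.000 + P₂·1.500)/(P₁+P₂) = 1.276 m.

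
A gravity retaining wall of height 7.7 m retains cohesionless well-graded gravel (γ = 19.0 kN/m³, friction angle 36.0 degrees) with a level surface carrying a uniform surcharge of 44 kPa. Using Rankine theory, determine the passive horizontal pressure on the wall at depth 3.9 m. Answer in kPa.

455 kPa

K_p = (1 + sin φ)/(1 − sin φ) = 3.852.
σ_v = γz + q = 19.0 × 3.9 + 44 = 118.1 kPa.
σ_h = K_p σ_v = 3.852 × 118.1 = 454.9 kPa.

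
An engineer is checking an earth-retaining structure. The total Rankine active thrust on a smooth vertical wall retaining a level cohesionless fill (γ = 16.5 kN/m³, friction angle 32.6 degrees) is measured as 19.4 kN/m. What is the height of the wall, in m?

2.80 m

K_a = 0.2997. P_a = ½ K_a γ H² ⇒ H = √(2P_a/(K_a γ)).
H = √(2×19.4/(0.2997×16.5)) = 2.801 m.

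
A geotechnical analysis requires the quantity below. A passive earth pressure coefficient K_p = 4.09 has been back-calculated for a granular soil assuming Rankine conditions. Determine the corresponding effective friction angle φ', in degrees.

K_p = (1+sin φ)/(1−sin φ) ⇒ sin φ = (K_p − 1)/(K_p + 1) = 0.6071.
φ = arcsin(0.6071) = 37.38°.

37.4°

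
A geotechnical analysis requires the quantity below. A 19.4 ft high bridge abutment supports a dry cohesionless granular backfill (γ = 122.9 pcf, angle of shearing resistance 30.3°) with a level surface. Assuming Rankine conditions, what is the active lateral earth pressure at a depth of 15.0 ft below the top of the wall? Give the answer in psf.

K_a = (1 − sin φ)/(1 + sin φ) = 0.3293.
σ_h = K_a γ z = 0.3293 × 122.9 × 15.0 = 607.1 psf.

607 psf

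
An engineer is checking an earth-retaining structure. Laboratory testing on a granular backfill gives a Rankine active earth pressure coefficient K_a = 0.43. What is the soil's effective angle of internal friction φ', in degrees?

K_a = tan²(45° − φ/2) ⇒ 45° − φ/2 = arctan(√0.43) = 33.25°.
φ = 2(45° − 33.25°) = 23.49°.

23.5°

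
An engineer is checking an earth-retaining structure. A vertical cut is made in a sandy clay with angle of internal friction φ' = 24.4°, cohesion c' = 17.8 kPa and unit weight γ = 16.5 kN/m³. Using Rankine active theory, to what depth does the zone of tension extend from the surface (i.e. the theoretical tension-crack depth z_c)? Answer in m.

K_a = tan²(45° − 24.4°/2) = 0.4153; √K_a = 0.6445.
The active pressure is zero where K_a γ z = 2c√K_a, so z_c = 2c/(γ√K_a) = 2×17.8/(16.5×0.6445) = 3.348 m.

3.35 m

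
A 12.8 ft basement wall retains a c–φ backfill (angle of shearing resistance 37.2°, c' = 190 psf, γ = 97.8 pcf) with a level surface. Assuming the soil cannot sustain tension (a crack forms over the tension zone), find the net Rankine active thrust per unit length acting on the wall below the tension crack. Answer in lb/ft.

K_a = 0.2464; √K_a = 0.4964.
Tension-crack depth z_c = 2c/(γ√K_a) = 2×190/(97.8×0.4964) = 7.827 ft.
σ_a at base = K_a γ H − 2c√K_a = 0.2464×97.8×12.8 − 2×190×0.4964 = 119.8 psf.
P_a = ½ × 119.8 × (H − z_c) = 0.5×119.8×4.973 = 298.0 lb/ft.

298 lb/ft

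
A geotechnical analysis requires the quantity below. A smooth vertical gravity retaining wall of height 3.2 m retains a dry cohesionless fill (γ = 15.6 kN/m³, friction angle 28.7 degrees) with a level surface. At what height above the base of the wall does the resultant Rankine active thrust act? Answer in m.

1.07 m

K_a = 0.3511.
The pressure distribution is triangular, so the resultant acts at H/3 above the base = 3.2/3 = 1.067 m.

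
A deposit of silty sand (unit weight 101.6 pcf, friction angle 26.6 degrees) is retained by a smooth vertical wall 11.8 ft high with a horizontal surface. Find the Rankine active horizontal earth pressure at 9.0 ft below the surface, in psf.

349 psf

K_a = (1 − sin φ)/(1 + sin φ) = 0.3814.
σ_h = K_a γ z = 0.3814 × 101.6 × 9.0 = 348.8 psf.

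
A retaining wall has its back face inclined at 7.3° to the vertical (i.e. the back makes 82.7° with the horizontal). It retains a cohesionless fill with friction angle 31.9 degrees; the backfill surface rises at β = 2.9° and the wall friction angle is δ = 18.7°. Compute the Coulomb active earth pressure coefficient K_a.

0.345

K_a = sin²(α+φ) / [sin²α · sin(α−δ) · (1 + √{sin(φ+δ)sin(φ−β) / (sin(α−δ)sin(α+β))})²].
With α = 82.7°, φ = 31.9°, δ = 18.7°, β = 2.9°: K_a = 0.3448.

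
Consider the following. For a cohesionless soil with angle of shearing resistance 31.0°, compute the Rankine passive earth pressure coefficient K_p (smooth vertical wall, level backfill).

K_p = (1 + sin φ)/(1 − sin φ) = tan²(45° + 31.0°/2) = 3.124.

3.12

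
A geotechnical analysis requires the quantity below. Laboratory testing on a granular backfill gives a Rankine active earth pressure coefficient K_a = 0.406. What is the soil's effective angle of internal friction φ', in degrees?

25.0°

K_a = tan²(45° − φ/2) ⇒ 45° − φ/2 = arctan(√0.406) = 32.50°.
φ = 2(45° − 32.50°) = 24.99°.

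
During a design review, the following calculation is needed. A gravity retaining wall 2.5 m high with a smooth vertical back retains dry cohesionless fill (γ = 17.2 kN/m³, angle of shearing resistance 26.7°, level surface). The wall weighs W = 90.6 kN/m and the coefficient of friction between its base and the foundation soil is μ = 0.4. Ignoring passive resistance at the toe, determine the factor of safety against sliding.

K_a = tan²(45° − 26.7°/2) = 0.3800.
P_a = ½K_aγH² = 0.5×0.3800×17.2×2.5² = 20.42 kN/m, acting at H/3 = 0.8333 m above the base.
FS_sliding = μW / P_a = 0.4×90.6 / 20.42 = 1.774.

1.77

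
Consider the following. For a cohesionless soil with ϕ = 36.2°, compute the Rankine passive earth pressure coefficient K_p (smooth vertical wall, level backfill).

3.89

K_p = (1 + sin φ)/(1 − sin φ) = tan²(45° + 36.2°/2) = 3.885.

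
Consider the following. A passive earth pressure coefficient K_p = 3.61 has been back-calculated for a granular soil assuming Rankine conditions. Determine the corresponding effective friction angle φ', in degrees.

K_p = (1+sin φ)/(1−sin φ) ⇒ sin φ = (K_p − 1)/(K_p + 1) = 0.5662.
φ = arcsin(0.5662) = 34.48°.

34.5°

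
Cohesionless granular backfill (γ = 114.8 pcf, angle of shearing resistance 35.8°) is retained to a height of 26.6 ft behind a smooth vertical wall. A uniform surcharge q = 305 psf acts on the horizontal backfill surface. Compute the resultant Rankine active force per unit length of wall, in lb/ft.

K_a = tan²(45° − φ/2) = 0.2619.
Soil triangle: ½ K_a γ H² = 0.5×0.2619×114.8×26.6² = 10640 lb/ft.
Surcharge rectangle: K_a q H = 0.2619×305×26.6 = 2124 lb/ft.
Total = 10640 + 2124 = 12760 lb/ft.

12800 lb/ft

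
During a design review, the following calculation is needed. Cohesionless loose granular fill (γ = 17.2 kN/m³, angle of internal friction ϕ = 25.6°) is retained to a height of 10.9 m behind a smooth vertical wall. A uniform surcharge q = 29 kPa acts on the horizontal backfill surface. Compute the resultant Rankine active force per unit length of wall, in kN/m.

531 kN/m

K_a = tan²(45° − φ/2) = 0.3966.
Soil triangle: ½ K_a γ H² = 0.5×0.3966×17.2×10.9² = 405.2 kN/m.
Surcharge rectangle: K_a q H = 0.3966×29×10.9 = 125.4 kN/m.
Total = 405.2 + 125.4 = 530.6 kN/m.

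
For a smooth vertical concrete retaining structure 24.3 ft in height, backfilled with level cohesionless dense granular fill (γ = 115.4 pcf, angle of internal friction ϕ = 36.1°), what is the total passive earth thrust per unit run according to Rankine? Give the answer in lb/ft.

K_p = tan²(45° + φ/2) = 3.869.
P_p = ½ K_p γ H² = 0.5 × 3.869 × 115.4 × 24.3² = 131800 lb/ft.

132000 lb/ft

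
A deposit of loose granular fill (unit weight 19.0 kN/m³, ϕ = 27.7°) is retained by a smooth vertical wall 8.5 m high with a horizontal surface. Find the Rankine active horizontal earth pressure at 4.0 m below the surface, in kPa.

27.8 kPa

K_a = (1 − sin φ)/(1 + sin φ) = 0.3653.
σ_h = K_a γ z = 0.3653 × 19.0 × 4.0 = 27.77 kPa.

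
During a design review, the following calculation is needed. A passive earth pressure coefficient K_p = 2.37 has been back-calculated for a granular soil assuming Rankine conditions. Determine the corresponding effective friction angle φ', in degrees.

K_p = (1+sin φ)/(1−sin φ) ⇒ sin φ = (K_p − 1)/(K_p + 1) = 0.4065.
φ = arcsin(0.4065) = 23.99°.

24.0°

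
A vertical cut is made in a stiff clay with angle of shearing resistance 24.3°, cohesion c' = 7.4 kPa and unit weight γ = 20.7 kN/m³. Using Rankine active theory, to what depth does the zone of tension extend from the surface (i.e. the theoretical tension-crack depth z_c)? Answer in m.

K_a = tan²(45° − 24.3°/2) = 0.4169; √K_a = 0.6457.
The active pressure is zero where K_a γ z = 2c√K_a, so z_c = 2c/(γ√K_a) = 2×7.4/(20.7×0.6457) = 1.107 m.

1.11 m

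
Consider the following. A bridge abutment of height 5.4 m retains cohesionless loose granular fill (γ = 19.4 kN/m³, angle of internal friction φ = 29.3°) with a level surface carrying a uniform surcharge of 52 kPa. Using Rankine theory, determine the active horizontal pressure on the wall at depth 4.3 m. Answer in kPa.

46.4 kPa

K_a = (1 − sin φ)/(1 + sin φ) = 0.3428.
σ_v = γz + q = 19.4 × 4.3 + 52 = 135.4 kPa.
σ_h = K_a σ_v = 0.3428 × 135.4 = 46.43 kPa.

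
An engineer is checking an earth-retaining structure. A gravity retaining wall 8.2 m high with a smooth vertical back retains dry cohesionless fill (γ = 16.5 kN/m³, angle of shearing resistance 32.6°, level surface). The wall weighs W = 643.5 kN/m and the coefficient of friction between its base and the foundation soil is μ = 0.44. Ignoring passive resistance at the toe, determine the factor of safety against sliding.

1.70

K_a = tan²(45° − 32.6°/2) = 0.2997.
P_a = ½K_aγH² = 0.5×0.2997×16.5×8.2² = 166.3 kN/m, acting at H/3 = 2.733 m above the base.
FS_sliding = μW / P_a = 0.44×643.5 / 166.3 = 1.703.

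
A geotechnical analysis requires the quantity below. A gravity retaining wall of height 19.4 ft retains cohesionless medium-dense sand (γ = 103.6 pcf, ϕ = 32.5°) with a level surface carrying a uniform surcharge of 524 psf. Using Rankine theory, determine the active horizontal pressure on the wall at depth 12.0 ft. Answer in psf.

532 psf

K_a = (1 − sin φ)/(1 + sin φ) = 0.3010.
σ_v = γz + q = 103.6 × 12.0 + 524 = 1767 psf.
σ_h = K_a σ_v = 0.3010 × 1767 = 531.9 psf.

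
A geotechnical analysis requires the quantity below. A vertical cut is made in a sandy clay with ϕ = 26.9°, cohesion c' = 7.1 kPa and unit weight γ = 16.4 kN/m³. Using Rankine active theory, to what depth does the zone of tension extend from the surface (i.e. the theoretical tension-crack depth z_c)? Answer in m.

K_a = tan²(45° − 26.9°/2) = 0.3770; √K_a = 0.6140.
The active pressure is zero where K_a γ z = 2c√K_a, so z_c = 2c/(γ√K_a) = 2×7.1/(16.4×0.6140) = 1.410 m.

1.41 m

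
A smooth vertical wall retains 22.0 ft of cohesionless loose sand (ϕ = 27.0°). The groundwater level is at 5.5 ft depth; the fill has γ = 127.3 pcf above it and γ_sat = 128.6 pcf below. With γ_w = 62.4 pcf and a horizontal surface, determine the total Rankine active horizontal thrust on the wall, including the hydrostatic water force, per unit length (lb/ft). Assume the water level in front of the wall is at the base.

K_a = tan²(45° − φ/2) = 0.3755.
γ' = 128.6 − 62.4 = 66.20 pcf. Depth below WT = 16.5 ft.
σ'_h at WT = K_a γ d_w = 262.9 psf; at base = 262.9 + K_a γ' × 16.5 = 673.1 psf.
P₁ (0–5.5 ft) = ½×262.9×5.5 = 723.0. P₂ (5.5–22.0 ft) = ½(262.9+673.1)×16.5 = 7722.
P_w = ½ γ_w h₂² = 0.5×62.4×16.5² = 8494. Total = 723.0+7722+8494 = 16940 lb/ft.

16900 lb/ft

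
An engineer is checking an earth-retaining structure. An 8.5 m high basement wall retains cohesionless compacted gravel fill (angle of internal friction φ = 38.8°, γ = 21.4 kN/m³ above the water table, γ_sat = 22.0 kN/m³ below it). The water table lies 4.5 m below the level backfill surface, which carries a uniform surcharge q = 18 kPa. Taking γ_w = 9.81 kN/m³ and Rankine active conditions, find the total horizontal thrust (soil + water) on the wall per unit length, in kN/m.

K_a = tan²(45° − φ/2) = 0.2296.
γ' = 22.0 − 9.81 = 12.19 kN/m³. h₂ = H − d_w = 4.0 m.
σ'_h: at surface K_a·q = 4.132; at WT K_a(q+γd_w) = 26.24; at base K_a(q+γd_w+γ'h₂) = 37.43 kPa.
P₁ = ½(4.132+26.24)×4.5 = 68.33; P₂ = ½(26.24+37.43)×4.0 = 127.3; P_w = ½γ_w h₂² = 78.48.
Total = 68.33+127.3+78.48 = 274.2 kN/m.

274 kN/m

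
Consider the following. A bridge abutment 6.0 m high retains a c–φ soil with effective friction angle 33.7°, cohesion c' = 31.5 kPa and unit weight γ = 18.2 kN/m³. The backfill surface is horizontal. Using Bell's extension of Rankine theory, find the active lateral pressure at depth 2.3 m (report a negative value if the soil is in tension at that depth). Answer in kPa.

-21.7 kPa

K_a = (1 − sin φ)/(1 + sin φ) = 0.2863.
σ_a = K_a γ z − 2c√K_a = 0.2863×18.2×2.3 − 2×31.5×0.5351 = -21.72 kPa.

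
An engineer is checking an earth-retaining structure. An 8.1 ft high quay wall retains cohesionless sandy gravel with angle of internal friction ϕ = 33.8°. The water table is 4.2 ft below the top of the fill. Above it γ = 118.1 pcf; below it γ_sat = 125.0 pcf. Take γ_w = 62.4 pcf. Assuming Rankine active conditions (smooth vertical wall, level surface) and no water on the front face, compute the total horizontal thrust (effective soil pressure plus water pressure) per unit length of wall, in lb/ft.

K_a = tan²(45° − φ/2) = 0.2851.
γ' = 125.0 − 62.4 = 62.60 pcf. Depth below WT = 3.9 ft.
σ'_h at WT = K_a γ d_w = 141.4 psf; at base = 141.4 + K_a γ' × 3.9 = 211.0 psf.
P₁ (0–4.2 ft) = ½×141.4×4.2 = 297.0. P₂ (4.2–8.1 ft) = ½(141.4+211.0)×3.9 = 687.3.
P_w = ½ γ_w h₂² = 0.5×62.4×3.9² = 474.6. Total = 297.0+687.3+474.6 = 1459 lb/ft.

1460 lb/ft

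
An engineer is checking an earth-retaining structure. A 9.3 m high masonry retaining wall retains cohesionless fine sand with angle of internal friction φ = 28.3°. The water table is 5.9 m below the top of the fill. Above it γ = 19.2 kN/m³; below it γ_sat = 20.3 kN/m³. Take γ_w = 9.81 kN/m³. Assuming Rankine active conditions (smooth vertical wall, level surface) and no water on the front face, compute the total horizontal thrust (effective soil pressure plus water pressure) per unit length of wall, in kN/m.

335 kN/m

K_a = tan²(45° − φ/2) = 0.3568.
γ' = 20.3 − 9.81 = 10.49 kN/m³. Depth below WT = 3.4 m.
σ'_h at WT = K_a γ d_w = 40.42 kPa; at base = 40.42 + K_a γ' × 3.4 = 53.14 kPa.
P₁ (0–5.9 m) = ½×40.42×5.9 = 119.2. P₂ (5.9–9.3 m) = ½(40.42+53.14)×3.4 = 159.0.
P_w = ½ γ_w h₂² = 0.5×9.81×3.4² = 56.70. Total = 119.2+159.0+56.70 = 335.0 kN/m.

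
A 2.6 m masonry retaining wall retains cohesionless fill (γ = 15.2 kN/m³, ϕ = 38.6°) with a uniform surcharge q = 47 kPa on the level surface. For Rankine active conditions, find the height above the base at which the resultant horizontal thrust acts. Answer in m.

K_a = 0.2316.
Triangular part P₁ = ½K_aγH² = 11.90 at H/3 = 0.8667 m; rectangular part P₂ = K_a q H = 28.30 at H/2 = 1.300 m.
ȳ = (P₁·0.8667 + P₂·1.300)/(P₁+P₂) = 1.172 m.

1.17 m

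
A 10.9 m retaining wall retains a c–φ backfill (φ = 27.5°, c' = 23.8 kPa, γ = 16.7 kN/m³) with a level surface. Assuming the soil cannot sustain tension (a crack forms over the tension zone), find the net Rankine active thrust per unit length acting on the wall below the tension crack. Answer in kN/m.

K_a = 0.3682; √K_a = 0.6068.
Tension-crack depth z_c = 2c/(γ√K_a) = 2×23.8/(16.7×0.6068) = 4.697 m.
σ_a at base = K_a γ H − 2c√K_a = 0.3682×16.7×10.9 − 2×23.8×0.6068 = 38.14 kPa.
P_a = ½ × 38.14 × (H − z_c) = 0.5×38.14×6.203 = 118.3 kN/m.

118 kN/m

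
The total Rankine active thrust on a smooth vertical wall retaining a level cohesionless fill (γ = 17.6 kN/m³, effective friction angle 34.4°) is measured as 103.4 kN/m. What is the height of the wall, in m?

6.50 m

K_a = 0.2780. P_a = ½ K_a γ H² ⇒ H = √(2P_a/(K_a γ)).
H = √(2×103.4/(0.2780×17.6)) = 6.501 m.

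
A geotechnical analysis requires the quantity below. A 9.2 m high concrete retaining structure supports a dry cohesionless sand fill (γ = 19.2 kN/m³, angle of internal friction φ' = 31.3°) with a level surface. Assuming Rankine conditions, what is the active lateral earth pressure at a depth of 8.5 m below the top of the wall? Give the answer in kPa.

K_a = (1 − sin φ)/(1 + sin φ) = 0.3162.
σ_h = K_a γ z = 0.3162 × 19.2 × 8.5 = 51.60 kPa.

51.6 kPa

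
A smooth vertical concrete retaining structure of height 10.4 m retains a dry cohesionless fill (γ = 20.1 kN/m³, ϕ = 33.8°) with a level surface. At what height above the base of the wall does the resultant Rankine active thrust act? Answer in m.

3.47 m

K_a = 0.2851.
The pressure distribution is triangular, so the resultant acts at H/3 above the base = 10.4/3 = 3.467 m.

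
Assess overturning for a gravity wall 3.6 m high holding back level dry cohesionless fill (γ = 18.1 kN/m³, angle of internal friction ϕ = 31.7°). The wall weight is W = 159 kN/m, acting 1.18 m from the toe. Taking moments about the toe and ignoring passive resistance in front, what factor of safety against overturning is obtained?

4.29

K_a = tan²(45° − 31.7°/2) = 0.3111.
P_a = ½K_aγH² = 0.5×0.3111×18.1×3.6² = 36.48 kN/m, acting at H/3 = 1.200 m above the base.
Overturning moment M_o = P_a × H/3 = 36.48 × 1.200 = 43.78.
Resisting moment M_r = W × 1.18 = 159 × 1.18 = 187.6.
FS_overturning = M_r/M_o = 187.6/43.78 = 4.285.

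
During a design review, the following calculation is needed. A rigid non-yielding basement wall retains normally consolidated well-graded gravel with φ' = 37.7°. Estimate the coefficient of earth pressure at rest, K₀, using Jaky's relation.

0.388

K₀ = 1 − sin φ' = 1 − sin 37.7° = 0.3885.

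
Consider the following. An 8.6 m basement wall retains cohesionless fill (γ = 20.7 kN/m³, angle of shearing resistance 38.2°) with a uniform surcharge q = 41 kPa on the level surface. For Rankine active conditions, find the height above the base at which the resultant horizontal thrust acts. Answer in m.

3.32 m

K_a = 0.2358.
Triangular part P₁ = ½K_aγH² = 180.5 at H/3 = 2.867 m; rectangular part P₂ = K_a q H = 83.14 at H/2 = 4.300 m.
ȳ = (P₁·2.867 + P₂·4.300)/(P₁+P₂) = 3.319 m.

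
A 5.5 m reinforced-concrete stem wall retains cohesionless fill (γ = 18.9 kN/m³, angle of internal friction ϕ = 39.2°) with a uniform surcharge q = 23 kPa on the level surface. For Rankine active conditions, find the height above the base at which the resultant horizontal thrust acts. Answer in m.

2.11 m

K_a = 0.2255.
Triangular part P₁ = ½K_aγH² = 64.45 at H/3 = 1.833 m; rectangular part P₂ = K_a q H = 28.52 at H/2 = 2.750 m.
ȳ = (P₁·1.833 + P₂·2.750)/(P₁+P₂) = 2.115 m.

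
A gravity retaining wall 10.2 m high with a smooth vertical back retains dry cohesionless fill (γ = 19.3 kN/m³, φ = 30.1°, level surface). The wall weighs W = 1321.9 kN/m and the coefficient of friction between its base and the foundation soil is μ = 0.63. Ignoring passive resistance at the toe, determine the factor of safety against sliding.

K_a = tan²(45° − 30.1°/2) = 0.3320.
P_a = ½K_aγH² = 0.5×0.3320×19.3×10.2² = 333.3 kN/m, acting at H/3 = 3.400 m above the base.
FS_sliding = μW / P_a = 0.63×1321.9 / 333.3 = 2.499.

2.50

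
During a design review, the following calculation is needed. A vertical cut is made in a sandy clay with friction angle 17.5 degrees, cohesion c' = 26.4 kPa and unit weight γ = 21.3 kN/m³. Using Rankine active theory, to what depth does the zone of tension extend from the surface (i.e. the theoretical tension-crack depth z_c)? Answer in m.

K_a = tan²(45° − 17.5°/2) = 0.5376; √K_a = 0.7332.
The active pressure is zero where K_a γ z = 2c√K_a, so z_c = 2c/(γ√K_a) = 2×26.4/(21.3×0.7332) = 3.381 m.

3.38 m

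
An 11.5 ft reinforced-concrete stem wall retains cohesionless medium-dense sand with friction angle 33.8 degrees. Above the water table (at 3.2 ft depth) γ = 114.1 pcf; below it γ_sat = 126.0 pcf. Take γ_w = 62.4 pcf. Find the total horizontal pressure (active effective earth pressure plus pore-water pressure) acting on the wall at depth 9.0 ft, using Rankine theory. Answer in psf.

K_a = (1 − sin φ)/(1 + sin φ) = 0.2851.
γ' = 126.0 − 62.4 = 63.60 pcf.
Effective vertical stress at 9.0 ft: σ'_v = 114.1×3.2 + 63.60×5.80 = 734.0 psf.
σ'_h = K_a σ'_v = 0.2851 × 734.0 = 209.3 psf; u = γ_w × 5.80 = 361.9 psf.
Total σ_h = 209.3 + 361.9 = 571.2 psf.

571 psf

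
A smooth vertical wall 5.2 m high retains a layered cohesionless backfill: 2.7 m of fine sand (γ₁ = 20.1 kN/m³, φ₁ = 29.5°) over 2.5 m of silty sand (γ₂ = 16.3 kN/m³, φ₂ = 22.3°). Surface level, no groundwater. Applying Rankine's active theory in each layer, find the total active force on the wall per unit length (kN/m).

109 kN/m

K_a1 = tan²(45°−29.5°/2) = 0.3401; K_a2 = tan²(45°−22.3°/2) = 0.4498.
Layer 1: σ at base = K_a1 γ₁ h₁ = 18.46 kPa; P₁ = ½×18.46×2.7 = 24.92.
Layer 2: σ_v at top = γ₁h₁ = 54.27; σ_h top = K_a2×54.27 = 24.41; σ_h base = K_a2×(54.27+16.3×2.5) = 42.74.
P₂ = ½(24.41+42.74)×2.5 = 83.95. Total P_a = 24.92+83.95 = 108.9 kN/m.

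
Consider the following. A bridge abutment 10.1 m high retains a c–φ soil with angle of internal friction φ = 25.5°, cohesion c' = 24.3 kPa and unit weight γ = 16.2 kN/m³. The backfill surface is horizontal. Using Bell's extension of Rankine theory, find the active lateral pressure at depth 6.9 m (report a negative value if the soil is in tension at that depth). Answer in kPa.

13.8 kPa

K_a = (1 − sin φ)/(1 + sin φ) = 0.3981.
σ_a = K_a γ z − 2c√K_a = 0.3981×16.2×6.9 − 2×24.3×0.6310 = 13.84 kPa.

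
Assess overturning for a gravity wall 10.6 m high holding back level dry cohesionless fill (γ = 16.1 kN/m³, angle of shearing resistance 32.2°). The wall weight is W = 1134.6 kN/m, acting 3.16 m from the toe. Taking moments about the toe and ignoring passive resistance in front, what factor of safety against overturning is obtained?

K_a = tan²(45° − 32.2°/2) = 0.3047.
P_a = ½K_aγH² = 0.5×0.3047×16.1×10.6² = 275.6 kN/m, acting at H/3 = 3.533 m above the base.
Overturning moment M_o = P_a × H/3 = 275.6 × 3.533 = 973.9.
Resisting moment M_r = W × 3.16 = 1134.6 × 3.16 = 3585.
FS_overturning = M_r/M_o = 3585/973.9 = 3.681.

3.68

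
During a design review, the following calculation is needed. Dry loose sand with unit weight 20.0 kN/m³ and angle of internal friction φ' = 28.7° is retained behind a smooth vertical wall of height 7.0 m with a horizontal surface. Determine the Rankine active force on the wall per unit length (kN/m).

172 kN/m

K_a = tan²(45° − φ/2) = 0.3511.
P_a = ½ K_a γ H² = 0.5 × 0.3511 × 20.0 × 7.0² = 172.1 kN/m.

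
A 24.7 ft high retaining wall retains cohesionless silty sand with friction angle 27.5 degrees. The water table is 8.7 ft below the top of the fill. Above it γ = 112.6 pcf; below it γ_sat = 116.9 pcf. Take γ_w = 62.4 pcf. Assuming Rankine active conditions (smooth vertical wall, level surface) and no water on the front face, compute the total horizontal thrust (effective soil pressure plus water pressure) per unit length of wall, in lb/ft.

17900 lb/ft

K_a = tan²(45° − φ/2) = 0.3682.
γ' = 116.9 − 62.4 = 54.50 pcf. Depth below WT = 16.0 ft.
σ'_h at WT = K_a γ d_w = 360.7 psf; at base = 360.7 + K_a γ' × 16.0 = 681.8 psf.
P₁ (0–8.7 ft) = ½×360.7×8.7 = 1569. P₂ (8.7–24.7 ft) = ½(360.7+681.8)×16.0 = 8340.
P_w = ½ γ_w h₂² = 0.5×62.4×16.0² = 7987. Total = 1569+8340+7987 = 17900 lb/ft.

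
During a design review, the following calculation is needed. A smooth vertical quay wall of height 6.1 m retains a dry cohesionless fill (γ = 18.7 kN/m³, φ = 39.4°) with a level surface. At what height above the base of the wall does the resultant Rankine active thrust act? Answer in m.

2.03 m

K_a = 0.2234.
The pressure distribution is triangular, so the resultant acts at H/3 above the base = 6.1/3 = 2.033 m.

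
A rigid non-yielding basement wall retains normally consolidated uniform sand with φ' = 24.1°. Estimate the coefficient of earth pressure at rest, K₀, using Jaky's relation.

K₀ = 1 − sin φ' = 1 − sin 24.1° = 0.5917.

0.592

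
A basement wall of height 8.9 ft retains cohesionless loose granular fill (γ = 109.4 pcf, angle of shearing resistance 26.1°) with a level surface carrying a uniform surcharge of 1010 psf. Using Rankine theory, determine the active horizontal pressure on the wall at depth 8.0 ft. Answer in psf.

K_a = (1 − sin φ)/(1 + sin φ) = 0.3889.
σ_v = γz + q = 109.4 × 8.0 + 1010 = 1885 psf.
σ_h = K_a σ_v = 0.3889 × 1885 = 733.2 psf.

733 psf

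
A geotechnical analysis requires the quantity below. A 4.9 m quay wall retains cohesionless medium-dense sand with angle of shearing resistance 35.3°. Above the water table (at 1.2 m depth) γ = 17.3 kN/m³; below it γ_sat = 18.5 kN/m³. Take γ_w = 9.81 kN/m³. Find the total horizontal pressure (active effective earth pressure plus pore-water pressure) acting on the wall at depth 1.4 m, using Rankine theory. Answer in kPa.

7.98 kPa

K_a = (1 − sin φ)/(1 + sin φ) = 0.2675.
γ' = 18.5 − 9.81 = 8.690 kN/m³.
Effective vertical stress at 1.4 m: σ'_v = 17.3×1.2 + 8.690×0.200 = 22.50 kPa.
σ'_h = K_a σ'_v = 0.2675 × 22.50 = 6.019 kPa; u = γ_w × 0.200 = 1.962 kPa.
Total σ_h = 6.019 + 1.962 = 7.981 kPa.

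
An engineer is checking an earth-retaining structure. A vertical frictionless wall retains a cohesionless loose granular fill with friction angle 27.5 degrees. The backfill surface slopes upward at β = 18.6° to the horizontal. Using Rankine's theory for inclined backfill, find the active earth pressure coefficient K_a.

0.454

K_a = cos β · (cos β − √(cos²β − cos²φ)) / (cos β + √(cos²β − cos²φ)).
cos β = 0.9478, cos φ = 0.8870, √(cos²β − cos²φ) = 0.3339.
K_a = 0.9478 × (0.9478 − 0.3339)/(0.9478 + 0.3339) = 0.4540.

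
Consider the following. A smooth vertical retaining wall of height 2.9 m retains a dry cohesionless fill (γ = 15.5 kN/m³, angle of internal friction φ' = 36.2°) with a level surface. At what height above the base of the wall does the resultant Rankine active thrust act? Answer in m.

0.967 m

K_a = 0.2574.
The pressure distribution is triangular, so the resultant acts at H/3 above the base = 2.9/3 = 0.9667 m.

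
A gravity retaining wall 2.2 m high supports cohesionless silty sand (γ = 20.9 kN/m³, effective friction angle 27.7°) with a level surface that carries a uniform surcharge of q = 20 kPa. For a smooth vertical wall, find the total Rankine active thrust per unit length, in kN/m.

34.6 kN/m

K_a = tan²(45° − φ/2) = 0.3653.
Soil triangle: ½ K_a γ H² = 0.5×0.3653×20.9×2.2² = 18.48 kN/m.
Surcharge rectangle: K_a q H = 0.3653×20×2.2 = 16.07 kN/m.
Total = 18.48 + 16.07 = 34.55 kN/m.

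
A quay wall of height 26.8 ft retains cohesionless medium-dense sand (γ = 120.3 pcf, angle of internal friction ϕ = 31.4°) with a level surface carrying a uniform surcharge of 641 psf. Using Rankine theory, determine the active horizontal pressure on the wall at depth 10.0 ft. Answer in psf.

581 psf

K_a = (1 − sin φ)/(1 + sin φ) = 0.3149.
σ_v = γz + q = 120.3 × 10.0 + 641 = 1844 psf.
σ_h = K_a σ_v = 0.3149 × 1844 = 580.7 psf.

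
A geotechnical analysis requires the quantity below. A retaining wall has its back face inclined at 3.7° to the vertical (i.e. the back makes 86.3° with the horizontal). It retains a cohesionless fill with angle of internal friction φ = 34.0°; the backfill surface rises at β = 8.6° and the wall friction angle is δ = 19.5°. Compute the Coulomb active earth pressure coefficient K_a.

K_a = sin²(α+φ) / [sin²α · sin(α−δ) · (1 + √{sin(φ+δ)sin(φ−β) / (sin(α−δ)sin(α+β))})²].
With α = 86.3°, φ = 34.0°, δ = 19.5°, β = 8.6°: K_a = 0.3128.

0.313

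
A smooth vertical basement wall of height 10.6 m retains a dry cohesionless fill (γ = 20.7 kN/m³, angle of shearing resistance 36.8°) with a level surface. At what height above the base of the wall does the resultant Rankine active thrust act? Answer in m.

K_a = 0.2508.
The pressure distribution is triangular, so the resultant acts at H/3 above the base = 10.6/3 = 3.533 m.

3.53 m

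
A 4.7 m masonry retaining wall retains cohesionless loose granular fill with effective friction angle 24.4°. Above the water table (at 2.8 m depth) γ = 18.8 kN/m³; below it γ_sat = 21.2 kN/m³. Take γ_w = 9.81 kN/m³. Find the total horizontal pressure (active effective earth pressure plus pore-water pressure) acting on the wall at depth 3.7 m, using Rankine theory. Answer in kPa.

34.9 kPa

K_a = (1 − sin φ)/(1 + sin φ) = 0.4153.
γ' = 21.2 − 9.81 = 11.39 kN/m³.
Effective vertical stress at 3.7 m: σ'_v = 18.8×2.8 + 11.39×0.900 = 62.89 kPa.
σ'_h = K_a σ'_v = 0.4153 × 62.89 = 26.12 kPa; u = γ_w × 0.900 = 8.829 kPa.
Total σ_h = 26.12 + 8.829 = 34.95 kPa.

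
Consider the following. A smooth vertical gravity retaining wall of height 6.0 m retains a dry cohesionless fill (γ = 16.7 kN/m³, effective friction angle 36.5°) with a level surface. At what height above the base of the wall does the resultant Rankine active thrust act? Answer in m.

2.00 m

K_a = 0.2541.
The pressure distribution is triangular, so the resultant acts at H/3 above the base = 6.0/3 = 2.000 m.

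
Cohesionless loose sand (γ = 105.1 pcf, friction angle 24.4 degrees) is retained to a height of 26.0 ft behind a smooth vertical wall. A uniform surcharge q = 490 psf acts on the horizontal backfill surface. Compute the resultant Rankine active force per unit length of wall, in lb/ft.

K_a = tan²(45° − φ/2) = 0.4153.
Soil triangle: ½ K_a γ H² = 0.5×0.4153×105.1×26.0² = 14750 lb/ft.
Surcharge rectangle: K_a q H = 0.4153×490×26.0 = 5291 lb/ft.
Total = 14750 + 5291 = 20050 lb/ft.

20000 lb/ft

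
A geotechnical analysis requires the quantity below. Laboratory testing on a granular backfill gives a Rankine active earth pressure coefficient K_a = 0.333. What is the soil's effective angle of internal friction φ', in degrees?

K_a = tan²(45° − φ/2) ⇒ 45° − φ/2 = arctan(√0.333) = 29.99°.
φ = 2(45° − 29.99°) = 30.02°.

30.0°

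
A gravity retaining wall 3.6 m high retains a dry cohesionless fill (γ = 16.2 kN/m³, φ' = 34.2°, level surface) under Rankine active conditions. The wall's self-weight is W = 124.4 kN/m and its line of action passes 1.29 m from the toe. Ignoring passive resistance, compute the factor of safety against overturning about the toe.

4.54

K_a = tan²(45° − 34.2°/2) = 0.2803.
P_a = ½K_aγH² = 0.5×0.2803×16.2×3.6² = 29.43 kN/m, acting at H/3 = 1.200 m above the base.
Overturning moment M_o = P_a × H/3 = 29.43 × 1.200 = 35.31.
Resisting moment M_r = W × 1.29 = 124.4 × 1.29 = 160.5.
FS_overturning = M_r/M_o = 160.5/35.31 = 4.544.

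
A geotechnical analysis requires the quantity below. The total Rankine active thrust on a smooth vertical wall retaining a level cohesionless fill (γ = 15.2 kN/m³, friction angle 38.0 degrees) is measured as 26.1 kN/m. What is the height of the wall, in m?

3.80 m

K_a = 0.2379. P_a = ½ K_a γ H² ⇒ H = √(2P_a/(K_a γ)).
H = √(2×26.1/(0.2379×15.2)) = 3.800 m.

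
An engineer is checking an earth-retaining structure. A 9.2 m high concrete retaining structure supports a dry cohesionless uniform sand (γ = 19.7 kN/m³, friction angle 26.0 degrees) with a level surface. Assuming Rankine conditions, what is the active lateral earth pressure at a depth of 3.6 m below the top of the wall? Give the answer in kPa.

27.7 kPa

K_a = (1 − sin φ)/(1 + sin φ) = 0.3905.
σ_h = K_a γ z = 0.3905 × 19.7 × 3.6 = 27.69 kPa.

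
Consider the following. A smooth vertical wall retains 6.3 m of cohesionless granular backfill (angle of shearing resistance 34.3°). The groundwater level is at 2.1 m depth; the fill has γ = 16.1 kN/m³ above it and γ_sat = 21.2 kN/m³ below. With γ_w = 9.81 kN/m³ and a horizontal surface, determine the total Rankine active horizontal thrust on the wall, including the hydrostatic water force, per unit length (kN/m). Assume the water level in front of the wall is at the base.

K_a = tan²(45° − φ/2) = 0.2792.
γ' = 21.2 − 9.81 = 11.39 kN/m³. Depth below WT = 4.2 m.
σ'_h at WT = K_a γ d_w = 9.438 kPa; at base = 9.438 + K_a γ' × 4.2 = 22.79 kPa.
P₁ (0–2.1 m) = ½×9.438×2.1 = 9.910. P₂ (2.1–6.3 m) = ½(9.438+22.79)×4.2 = 67.69.
P_w = ½ γ_w h₂² = 0.5×9.81×4.2² = 86.52. Total = 9.910+67.69+86.52 = 164.1 kN/m.

164 kN/m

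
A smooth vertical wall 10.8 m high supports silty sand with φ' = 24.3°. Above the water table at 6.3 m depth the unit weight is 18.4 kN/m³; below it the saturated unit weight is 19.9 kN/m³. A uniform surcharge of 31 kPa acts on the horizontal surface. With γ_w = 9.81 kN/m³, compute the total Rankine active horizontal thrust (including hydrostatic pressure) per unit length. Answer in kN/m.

651 kN/m

K_a = tan²(45° − φ/2) = 0.4169.
γ' = 19.9 − 9.81 = 10.09 kN/m³. h₂ = H − d_w = 4.5 m.
σ'_h: at surface K_a·q = 12.92; at WT K_a(q+γd_w) = 61.25; at base K_a(q+γd_w+γ'h₂) = 80.18 kPa.
P₁ = ½(12.92+61.25)×6.3 = 233.7; P₂ = ½(61.25+80.18)×4.5 = 318.2; P_w = ½γ_w h₂² = 99.33.
Total = 233.7+318.2+99.33 = 651.2 kN/m.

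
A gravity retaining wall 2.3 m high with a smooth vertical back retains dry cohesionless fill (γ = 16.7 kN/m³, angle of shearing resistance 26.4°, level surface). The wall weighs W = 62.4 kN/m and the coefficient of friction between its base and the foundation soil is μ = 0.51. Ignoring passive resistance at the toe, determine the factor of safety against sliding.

1.87

K_a = tan²(45° − 26.4°/2) = 0.3844.
P_a = ½K_aγH² = 0.5×0.3844×16.7×2.3² = 16.98 kN/m, acting at H/3 = 0.7667 m above the base.
FS_sliding = μW / P_a = 0.51×62.4 / 16.98 = 1.874.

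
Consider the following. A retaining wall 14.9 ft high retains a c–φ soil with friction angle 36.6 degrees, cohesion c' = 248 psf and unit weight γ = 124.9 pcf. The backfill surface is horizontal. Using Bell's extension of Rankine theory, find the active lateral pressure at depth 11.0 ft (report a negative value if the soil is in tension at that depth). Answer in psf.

98.1 psf

K_a = (1 − sin φ)/(1 + sin φ) = 0.2530.
σ_a = K_a γ z − 2c√K_a = 0.2530×124.9×11.0 − 2×248×0.5029 = 98.07 psf.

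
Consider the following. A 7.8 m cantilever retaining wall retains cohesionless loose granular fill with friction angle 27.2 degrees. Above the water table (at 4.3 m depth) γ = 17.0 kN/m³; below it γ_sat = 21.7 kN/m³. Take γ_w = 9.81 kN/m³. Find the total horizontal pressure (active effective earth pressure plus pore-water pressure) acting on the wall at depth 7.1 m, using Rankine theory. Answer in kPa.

K_a = (1 − sin φ)/(1 + sin φ) = 0.3726.
γ' = 21.7 − 9.81 = 11.89 kN/m³.
Effective vertical stress at 7.1 m: σ'_v = 17.0×4.3 + 11.89×2.80 = 106.4 kPa.
σ'_h = K_a σ'_v = 0.3726 × 106.4 = 39.64 kPa; u = γ_w × 2.80 = 27.47 kPa.
Total σ_h = 39.64 + 27.47 = 67.11 kPa.

67.1 kPa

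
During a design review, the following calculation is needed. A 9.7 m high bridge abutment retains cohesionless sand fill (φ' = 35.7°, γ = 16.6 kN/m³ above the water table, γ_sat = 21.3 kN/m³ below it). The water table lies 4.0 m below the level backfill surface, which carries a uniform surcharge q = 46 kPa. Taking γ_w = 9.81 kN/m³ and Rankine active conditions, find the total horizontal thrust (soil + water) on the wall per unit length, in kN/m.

K_a = tan²(45° − φ/2) = 0.2630.
γ' = 21.3 − 9.81 = 11.49 kN/m³. h₂ = H − d_w = 5.7 m.
σ'_h: at surface K_a·q = 12.10; at WT K_a(q+γd_w) = 29.56; at base K_a(q+γd_w+γ'h₂) = 46.78 kPa.
P₁ = ½(12.10+29.56)×4.0 = 83.32; P₂ = ½(29.56+46.78)×5.7 = 217.6; P_w = ½γ_w h₂² = 159.4.
Total = 83.32+217.6+159.4 = 460.3 kN/m.

460 kN/m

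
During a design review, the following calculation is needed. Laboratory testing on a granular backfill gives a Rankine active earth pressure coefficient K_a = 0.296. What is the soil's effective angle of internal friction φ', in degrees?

32.9°

K_a = tan²(45° − φ/2) ⇒ 45° − φ/2 = arctan(√0.296) = 28.55°.
φ = 2(45° − 28.55°) = 32.90°.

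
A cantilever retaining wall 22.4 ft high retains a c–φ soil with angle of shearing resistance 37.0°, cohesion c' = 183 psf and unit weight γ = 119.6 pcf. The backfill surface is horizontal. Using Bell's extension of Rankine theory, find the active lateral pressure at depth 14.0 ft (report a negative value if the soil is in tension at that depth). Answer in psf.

234 psf

K_a = (1 − sin φ)/(1 + sin φ) = 0.2486.
σ_a = K_a γ z − 2c√K_a = 0.2486×119.6×14.0 − 2×183×0.4986 = 233.7 psf.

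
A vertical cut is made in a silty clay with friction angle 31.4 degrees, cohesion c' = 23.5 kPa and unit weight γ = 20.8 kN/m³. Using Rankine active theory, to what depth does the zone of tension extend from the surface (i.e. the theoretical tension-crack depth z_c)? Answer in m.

4.03 m

K_a = tan²(45° − 31.4°/2) = 0.3149; √K_a = 0.5612.
The active pressure is zero where K_a γ z = 2c√K_a, so z_c = 2c/(γ√K_a) = 2×23.5/(20.8×0.5612) = 4.027 m.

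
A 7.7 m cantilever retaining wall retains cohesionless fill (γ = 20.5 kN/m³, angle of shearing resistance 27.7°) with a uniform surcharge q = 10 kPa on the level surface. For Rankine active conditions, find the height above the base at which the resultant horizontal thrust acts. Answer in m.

K_a = 0.3653.
Triangular part P₁ = ½K_aγH² = 222.0 at H/3 = 2.567 m; rectangular part P₂ = K_a q H = 28.13 at H/2 = 3.850 m.
ȳ = (P₁·2.567 + P₂·3.850)/(P₁+P₂) = 2.711 m.

2.71 m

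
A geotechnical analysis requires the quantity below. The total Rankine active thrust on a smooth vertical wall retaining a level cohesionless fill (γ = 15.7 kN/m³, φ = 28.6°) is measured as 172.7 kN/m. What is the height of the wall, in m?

K_a = 0.3525. P_a = ½ K_a γ H² ⇒ H = √(2P_a/(K_a γ)).
H = √(2×172.7/(0.3525×15.7)) = 7.900 m.

7.90 m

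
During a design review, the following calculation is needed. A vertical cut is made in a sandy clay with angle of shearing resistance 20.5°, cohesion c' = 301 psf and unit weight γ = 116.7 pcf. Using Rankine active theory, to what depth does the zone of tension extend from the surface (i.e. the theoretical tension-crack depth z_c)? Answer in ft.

K_a = tan²(45° − 20.5°/2) = 0.4813; √K_a = 0.6937.
The active pressure is zero where K_a γ z = 2c√K_a, so z_c = 2c/(γ√K_a) = 2×301/(116.7×0.6937) = 7.436 ft.

7.44 ft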